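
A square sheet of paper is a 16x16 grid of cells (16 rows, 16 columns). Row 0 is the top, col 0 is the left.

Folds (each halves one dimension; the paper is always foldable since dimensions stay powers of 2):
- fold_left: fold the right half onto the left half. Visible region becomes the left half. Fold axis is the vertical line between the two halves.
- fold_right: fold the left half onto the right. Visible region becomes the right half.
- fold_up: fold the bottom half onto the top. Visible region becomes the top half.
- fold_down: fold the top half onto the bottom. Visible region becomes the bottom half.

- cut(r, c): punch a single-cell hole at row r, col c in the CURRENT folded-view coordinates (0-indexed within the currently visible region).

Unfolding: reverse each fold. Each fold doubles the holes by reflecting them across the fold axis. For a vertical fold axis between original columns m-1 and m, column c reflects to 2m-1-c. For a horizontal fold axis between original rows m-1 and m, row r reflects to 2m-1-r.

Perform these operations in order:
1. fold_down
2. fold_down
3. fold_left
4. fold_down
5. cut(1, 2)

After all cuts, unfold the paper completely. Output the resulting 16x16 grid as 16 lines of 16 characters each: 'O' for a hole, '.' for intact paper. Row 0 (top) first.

Op 1 fold_down: fold axis h@8; visible region now rows[8,16) x cols[0,16) = 8x16
Op 2 fold_down: fold axis h@12; visible region now rows[12,16) x cols[0,16) = 4x16
Op 3 fold_left: fold axis v@8; visible region now rows[12,16) x cols[0,8) = 4x8
Op 4 fold_down: fold axis h@14; visible region now rows[14,16) x cols[0,8) = 2x8
Op 5 cut(1, 2): punch at orig (15,2); cuts so far [(15, 2)]; region rows[14,16) x cols[0,8) = 2x8
Unfold 1 (reflect across h@14): 2 holes -> [(12, 2), (15, 2)]
Unfold 2 (reflect across v@8): 4 holes -> [(12, 2), (12, 13), (15, 2), (15, 13)]
Unfold 3 (reflect across h@12): 8 holes -> [(8, 2), (8, 13), (11, 2), (11, 13), (12, 2), (12, 13), (15, 2), (15, 13)]
Unfold 4 (reflect across h@8): 16 holes -> [(0, 2), (0, 13), (3, 2), (3, 13), (4, 2), (4, 13), (7, 2), (7, 13), (8, 2), (8, 13), (11, 2), (11, 13), (12, 2), (12, 13), (15, 2), (15, 13)]

Answer: ..O..........O..
................
................
..O..........O..
..O..........O..
................
................
..O..........O..
..O..........O..
................
................
..O..........O..
..O..........O..
................
................
..O..........O..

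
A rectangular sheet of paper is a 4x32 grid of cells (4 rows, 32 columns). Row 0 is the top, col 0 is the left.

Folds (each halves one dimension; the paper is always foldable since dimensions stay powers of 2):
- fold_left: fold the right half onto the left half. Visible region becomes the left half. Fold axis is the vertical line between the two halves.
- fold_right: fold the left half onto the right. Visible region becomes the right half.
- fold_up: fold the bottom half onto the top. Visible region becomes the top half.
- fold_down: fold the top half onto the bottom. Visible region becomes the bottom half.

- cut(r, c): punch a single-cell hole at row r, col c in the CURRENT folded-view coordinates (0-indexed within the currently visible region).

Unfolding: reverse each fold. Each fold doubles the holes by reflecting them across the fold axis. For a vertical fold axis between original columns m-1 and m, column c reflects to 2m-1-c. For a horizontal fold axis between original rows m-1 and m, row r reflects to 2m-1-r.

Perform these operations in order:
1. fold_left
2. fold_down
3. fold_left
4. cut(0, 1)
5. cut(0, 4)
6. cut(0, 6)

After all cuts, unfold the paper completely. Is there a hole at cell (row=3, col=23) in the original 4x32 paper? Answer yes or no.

Op 1 fold_left: fold axis v@16; visible region now rows[0,4) x cols[0,16) = 4x16
Op 2 fold_down: fold axis h@2; visible region now rows[2,4) x cols[0,16) = 2x16
Op 3 fold_left: fold axis v@8; visible region now rows[2,4) x cols[0,8) = 2x8
Op 4 cut(0, 1): punch at orig (2,1); cuts so far [(2, 1)]; region rows[2,4) x cols[0,8) = 2x8
Op 5 cut(0, 4): punch at orig (2,4); cuts so far [(2, 1), (2, 4)]; region rows[2,4) x cols[0,8) = 2x8
Op 6 cut(0, 6): punch at orig (2,6); cuts so far [(2, 1), (2, 4), (2, 6)]; region rows[2,4) x cols[0,8) = 2x8
Unfold 1 (reflect across v@8): 6 holes -> [(2, 1), (2, 4), (2, 6), (2, 9), (2, 11), (2, 14)]
Unfold 2 (reflect across h@2): 12 holes -> [(1, 1), (1, 4), (1, 6), (1, 9), (1, 11), (1, 14), (2, 1), (2, 4), (2, 6), (2, 9), (2, 11), (2, 14)]
Unfold 3 (reflect across v@16): 24 holes -> [(1, 1), (1, 4), (1, 6), (1, 9), (1, 11), (1, 14), (1, 17), (1, 20), (1, 22), (1, 25), (1, 27), (1, 30), (2, 1), (2, 4), (2, 6), (2, 9), (2, 11), (2, 14), (2, 17), (2, 20), (2, 22), (2, 25), (2, 27), (2, 30)]
Holes: [(1, 1), (1, 4), (1, 6), (1, 9), (1, 11), (1, 14), (1, 17), (1, 20), (1, 22), (1, 25), (1, 27), (1, 30), (2, 1), (2, 4), (2, 6), (2, 9), (2, 11), (2, 14), (2, 17), (2, 20), (2, 22), (2, 25), (2, 27), (2, 30)]

Answer: no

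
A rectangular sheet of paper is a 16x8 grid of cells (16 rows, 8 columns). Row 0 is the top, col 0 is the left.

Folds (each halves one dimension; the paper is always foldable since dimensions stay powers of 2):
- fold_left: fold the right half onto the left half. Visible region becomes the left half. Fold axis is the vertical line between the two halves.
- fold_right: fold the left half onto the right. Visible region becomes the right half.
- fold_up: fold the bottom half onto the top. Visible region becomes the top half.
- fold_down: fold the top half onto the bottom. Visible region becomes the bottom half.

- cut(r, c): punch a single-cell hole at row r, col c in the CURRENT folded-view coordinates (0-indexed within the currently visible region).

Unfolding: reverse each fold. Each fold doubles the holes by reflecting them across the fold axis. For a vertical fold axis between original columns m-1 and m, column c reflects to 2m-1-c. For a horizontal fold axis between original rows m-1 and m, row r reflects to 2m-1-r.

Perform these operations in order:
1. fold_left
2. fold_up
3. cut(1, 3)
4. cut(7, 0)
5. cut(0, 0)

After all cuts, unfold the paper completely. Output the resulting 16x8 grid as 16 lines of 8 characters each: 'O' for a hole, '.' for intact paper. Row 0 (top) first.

Answer: O......O
...OO...
........
........
........
........
........
O......O
O......O
........
........
........
........
........
...OO...
O......O

Derivation:
Op 1 fold_left: fold axis v@4; visible region now rows[0,16) x cols[0,4) = 16x4
Op 2 fold_up: fold axis h@8; visible region now rows[0,8) x cols[0,4) = 8x4
Op 3 cut(1, 3): punch at orig (1,3); cuts so far [(1, 3)]; region rows[0,8) x cols[0,4) = 8x4
Op 4 cut(7, 0): punch at orig (7,0); cuts so far [(1, 3), (7, 0)]; region rows[0,8) x cols[0,4) = 8x4
Op 5 cut(0, 0): punch at orig (0,0); cuts so far [(0, 0), (1, 3), (7, 0)]; region rows[0,8) x cols[0,4) = 8x4
Unfold 1 (reflect across h@8): 6 holes -> [(0, 0), (1, 3), (7, 0), (8, 0), (14, 3), (15, 0)]
Unfold 2 (reflect across v@4): 12 holes -> [(0, 0), (0, 7), (1, 3), (1, 4), (7, 0), (7, 7), (8, 0), (8, 7), (14, 3), (14, 4), (15, 0), (15, 7)]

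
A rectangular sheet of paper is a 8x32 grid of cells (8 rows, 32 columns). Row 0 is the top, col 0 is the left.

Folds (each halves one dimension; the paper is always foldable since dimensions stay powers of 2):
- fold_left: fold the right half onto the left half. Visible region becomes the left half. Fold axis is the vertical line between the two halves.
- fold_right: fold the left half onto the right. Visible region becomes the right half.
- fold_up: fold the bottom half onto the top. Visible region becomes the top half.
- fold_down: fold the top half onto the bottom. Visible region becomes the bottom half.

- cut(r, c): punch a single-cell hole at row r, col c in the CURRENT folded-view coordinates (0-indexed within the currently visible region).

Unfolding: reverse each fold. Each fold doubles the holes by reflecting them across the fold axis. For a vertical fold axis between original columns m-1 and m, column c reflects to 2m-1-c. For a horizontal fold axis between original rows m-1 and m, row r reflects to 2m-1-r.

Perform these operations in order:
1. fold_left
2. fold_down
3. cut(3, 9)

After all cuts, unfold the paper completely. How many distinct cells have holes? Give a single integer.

Op 1 fold_left: fold axis v@16; visible region now rows[0,8) x cols[0,16) = 8x16
Op 2 fold_down: fold axis h@4; visible region now rows[4,8) x cols[0,16) = 4x16
Op 3 cut(3, 9): punch at orig (7,9); cuts so far [(7, 9)]; region rows[4,8) x cols[0,16) = 4x16
Unfold 1 (reflect across h@4): 2 holes -> [(0, 9), (7, 9)]
Unfold 2 (reflect across v@16): 4 holes -> [(0, 9), (0, 22), (7, 9), (7, 22)]

Answer: 4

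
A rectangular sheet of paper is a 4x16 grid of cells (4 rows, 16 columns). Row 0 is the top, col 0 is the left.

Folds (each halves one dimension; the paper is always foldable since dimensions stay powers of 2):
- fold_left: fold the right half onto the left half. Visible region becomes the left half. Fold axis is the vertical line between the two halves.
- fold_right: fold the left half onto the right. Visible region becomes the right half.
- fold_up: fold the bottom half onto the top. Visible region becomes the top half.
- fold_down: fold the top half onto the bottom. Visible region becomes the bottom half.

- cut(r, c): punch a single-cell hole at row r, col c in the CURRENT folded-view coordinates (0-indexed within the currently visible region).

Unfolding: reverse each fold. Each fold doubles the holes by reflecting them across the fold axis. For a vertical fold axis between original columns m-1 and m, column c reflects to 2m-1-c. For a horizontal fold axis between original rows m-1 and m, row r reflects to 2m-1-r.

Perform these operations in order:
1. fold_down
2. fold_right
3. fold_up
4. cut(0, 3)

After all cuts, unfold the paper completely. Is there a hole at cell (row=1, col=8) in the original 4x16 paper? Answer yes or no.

Op 1 fold_down: fold axis h@2; visible region now rows[2,4) x cols[0,16) = 2x16
Op 2 fold_right: fold axis v@8; visible region now rows[2,4) x cols[8,16) = 2x8
Op 3 fold_up: fold axis h@3; visible region now rows[2,3) x cols[8,16) = 1x8
Op 4 cut(0, 3): punch at orig (2,11); cuts so far [(2, 11)]; region rows[2,3) x cols[8,16) = 1x8
Unfold 1 (reflect across h@3): 2 holes -> [(2, 11), (3, 11)]
Unfold 2 (reflect across v@8): 4 holes -> [(2, 4), (2, 11), (3, 4), (3, 11)]
Unfold 3 (reflect across h@2): 8 holes -> [(0, 4), (0, 11), (1, 4), (1, 11), (2, 4), (2, 11), (3, 4), (3, 11)]
Holes: [(0, 4), (0, 11), (1, 4), (1, 11), (2, 4), (2, 11), (3, 4), (3, 11)]

Answer: no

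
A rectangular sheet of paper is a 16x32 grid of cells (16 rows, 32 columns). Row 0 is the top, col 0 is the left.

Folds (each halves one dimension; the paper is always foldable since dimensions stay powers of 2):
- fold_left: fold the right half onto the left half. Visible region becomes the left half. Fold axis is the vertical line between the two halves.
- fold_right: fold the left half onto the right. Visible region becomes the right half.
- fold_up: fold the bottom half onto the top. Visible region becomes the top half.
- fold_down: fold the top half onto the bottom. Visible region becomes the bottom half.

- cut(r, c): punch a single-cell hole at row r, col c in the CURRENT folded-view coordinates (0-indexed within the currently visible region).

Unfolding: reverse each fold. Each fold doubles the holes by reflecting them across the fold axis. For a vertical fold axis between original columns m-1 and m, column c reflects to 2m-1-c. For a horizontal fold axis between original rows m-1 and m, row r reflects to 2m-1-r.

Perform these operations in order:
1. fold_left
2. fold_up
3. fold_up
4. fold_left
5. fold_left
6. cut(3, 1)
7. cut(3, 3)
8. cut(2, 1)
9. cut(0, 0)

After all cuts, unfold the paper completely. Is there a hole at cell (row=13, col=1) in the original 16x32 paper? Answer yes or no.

Answer: yes

Derivation:
Op 1 fold_left: fold axis v@16; visible region now rows[0,16) x cols[0,16) = 16x16
Op 2 fold_up: fold axis h@8; visible region now rows[0,8) x cols[0,16) = 8x16
Op 3 fold_up: fold axis h@4; visible region now rows[0,4) x cols[0,16) = 4x16
Op 4 fold_left: fold axis v@8; visible region now rows[0,4) x cols[0,8) = 4x8
Op 5 fold_left: fold axis v@4; visible region now rows[0,4) x cols[0,4) = 4x4
Op 6 cut(3, 1): punch at orig (3,1); cuts so far [(3, 1)]; region rows[0,4) x cols[0,4) = 4x4
Op 7 cut(3, 3): punch at orig (3,3); cuts so far [(3, 1), (3, 3)]; region rows[0,4) x cols[0,4) = 4x4
Op 8 cut(2, 1): punch at orig (2,1); cuts so far [(2, 1), (3, 1), (3, 3)]; region rows[0,4) x cols[0,4) = 4x4
Op 9 cut(0, 0): punch at orig (0,0); cuts so far [(0, 0), (2, 1), (3, 1), (3, 3)]; region rows[0,4) x cols[0,4) = 4x4
Unfold 1 (reflect across v@4): 8 holes -> [(0, 0), (0, 7), (2, 1), (2, 6), (3, 1), (3, 3), (3, 4), (3, 6)]
Unfold 2 (reflect across v@8): 16 holes -> [(0, 0), (0, 7), (0, 8), (0, 15), (2, 1), (2, 6), (2, 9), (2, 14), (3, 1), (3, 3), (3, 4), (3, 6), (3, 9), (3, 11), (3, 12), (3, 14)]
Unfold 3 (reflect across h@4): 32 holes -> [(0, 0), (0, 7), (0, 8), (0, 15), (2, 1), (2, 6), (2, 9), (2, 14), (3, 1), (3, 3), (3, 4), (3, 6), (3, 9), (3, 11), (3, 12), (3, 14), (4, 1), (4, 3), (4, 4), (4, 6), (4, 9), (4, 11), (4, 12), (4, 14), (5, 1), (5, 6), (5, 9), (5, 14), (7, 0), (7, 7), (7, 8), (7, 15)]
Unfold 4 (reflect across h@8): 64 holes -> [(0, 0), (0, 7), (0, 8), (0, 15), (2, 1), (2, 6), (2, 9), (2, 14), (3, 1), (3, 3), (3, 4), (3, 6), (3, 9), (3, 11), (3, 12), (3, 14), (4, 1), (4, 3), (4, 4), (4, 6), (4, 9), (4, 11), (4, 12), (4, 14), (5, 1), (5, 6), (5, 9), (5, 14), (7, 0), (7, 7), (7, 8), (7, 15), (8, 0), (8, 7), (8, 8), (8, 15), (10, 1), (10, 6), (10, 9), (10, 14), (11, 1), (11, 3), (11, 4), (11, 6), (11, 9), (11, 11), (11, 12), (11, 14), (12, 1), (12, 3), (12, 4), (12, 6), (12, 9), (12, 11), (12, 12), (12, 14), (13, 1), (13, 6), (13, 9), (13, 14), (15, 0), (15, 7), (15, 8), (15, 15)]
Unfold 5 (reflect across v@16): 128 holes -> [(0, 0), (0, 7), (0, 8), (0, 15), (0, 16), (0, 23), (0, 24), (0, 31), (2, 1), (2, 6), (2, 9), (2, 14), (2, 17), (2, 22), (2, 25), (2, 30), (3, 1), (3, 3), (3, 4), (3, 6), (3, 9), (3, 11), (3, 12), (3, 14), (3, 17), (3, 19), (3, 20), (3, 22), (3, 25), (3, 27), (3, 28), (3, 30), (4, 1), (4, 3), (4, 4), (4, 6), (4, 9), (4, 11), (4, 12), (4, 14), (4, 17), (4, 19), (4, 20), (4, 22), (4, 25), (4, 27), (4, 28), (4, 30), (5, 1), (5, 6), (5, 9), (5, 14), (5, 17), (5, 22), (5, 25), (5, 30), (7, 0), (7, 7), (7, 8), (7, 15), (7, 16), (7, 23), (7, 24), (7, 31), (8, 0), (8, 7), (8, 8), (8, 15), (8, 16), (8, 23), (8, 24), (8, 31), (10, 1), (10, 6), (10, 9), (10, 14), (10, 17), (10, 22), (10, 25), (10, 30), (11, 1), (11, 3), (11, 4), (11, 6), (11, 9), (11, 11), (11, 12), (11, 14), (11, 17), (11, 19), (11, 20), (11, 22), (11, 25), (11, 27), (11, 28), (11, 30), (12, 1), (12, 3), (12, 4), (12, 6), (12, 9), (12, 11), (12, 12), (12, 14), (12, 17), (12, 19), (12, 20), (12, 22), (12, 25), (12, 27), (12, 28), (12, 30), (13, 1), (13, 6), (13, 9), (13, 14), (13, 17), (13, 22), (13, 25), (13, 30), (15, 0), (15, 7), (15, 8), (15, 15), (15, 16), (15, 23), (15, 24), (15, 31)]
Holes: [(0, 0), (0, 7), (0, 8), (0, 15), (0, 16), (0, 23), (0, 24), (0, 31), (2, 1), (2, 6), (2, 9), (2, 14), (2, 17), (2, 22), (2, 25), (2, 30), (3, 1), (3, 3), (3, 4), (3, 6), (3, 9), (3, 11), (3, 12), (3, 14), (3, 17), (3, 19), (3, 20), (3, 22), (3, 25), (3, 27), (3, 28), (3, 30), (4, 1), (4, 3), (4, 4), (4, 6), (4, 9), (4, 11), (4, 12), (4, 14), (4, 17), (4, 19), (4, 20), (4, 22), (4, 25), (4, 27), (4, 28), (4, 30), (5, 1), (5, 6), (5, 9), (5, 14), (5, 17), (5, 22), (5, 25), (5, 30), (7, 0), (7, 7), (7, 8), (7, 15), (7, 16), (7, 23), (7, 24), (7, 31), (8, 0), (8, 7), (8, 8), (8, 15), (8, 16), (8, 23), (8, 24), (8, 31), (10, 1), (10, 6), (10, 9), (10, 14), (10, 17), (10, 22), (10, 25), (10, 30), (11, 1), (11, 3), (11, 4), (11, 6), (11, 9), (11, 11), (11, 12), (11, 14), (11, 17), (11, 19), (11, 20), (11, 22), (11, 25), (11, 27), (11, 28), (11, 30), (12, 1), (12, 3), (12, 4), (12, 6), (12, 9), (12, 11), (12, 12), (12, 14), (12, 17), (12, 19), (12, 20), (12, 22), (12, 25), (12, 27), (12, 28), (12, 30), (13, 1), (13, 6), (13, 9), (13, 14), (13, 17), (13, 22), (13, 25), (13, 30), (15, 0), (15, 7), (15, 8), (15, 15), (15, 16), (15, 23), (15, 24), (15, 31)]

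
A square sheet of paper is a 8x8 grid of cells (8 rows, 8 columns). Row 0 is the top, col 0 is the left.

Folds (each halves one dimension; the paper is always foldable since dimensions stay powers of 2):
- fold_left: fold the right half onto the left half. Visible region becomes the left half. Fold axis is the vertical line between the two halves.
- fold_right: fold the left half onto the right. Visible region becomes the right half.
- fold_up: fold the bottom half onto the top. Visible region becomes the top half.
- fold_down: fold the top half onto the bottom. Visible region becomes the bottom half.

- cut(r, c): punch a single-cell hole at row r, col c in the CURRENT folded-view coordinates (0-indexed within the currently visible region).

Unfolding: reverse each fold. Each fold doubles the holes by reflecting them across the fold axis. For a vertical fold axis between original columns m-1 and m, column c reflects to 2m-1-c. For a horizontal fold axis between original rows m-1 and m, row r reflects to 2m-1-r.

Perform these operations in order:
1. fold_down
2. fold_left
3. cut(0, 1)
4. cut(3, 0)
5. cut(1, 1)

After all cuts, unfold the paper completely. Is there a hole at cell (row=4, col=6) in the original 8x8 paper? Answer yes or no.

Answer: yes

Derivation:
Op 1 fold_down: fold axis h@4; visible region now rows[4,8) x cols[0,8) = 4x8
Op 2 fold_left: fold axis v@4; visible region now rows[4,8) x cols[0,4) = 4x4
Op 3 cut(0, 1): punch at orig (4,1); cuts so far [(4, 1)]; region rows[4,8) x cols[0,4) = 4x4
Op 4 cut(3, 0): punch at orig (7,0); cuts so far [(4, 1), (7, 0)]; region rows[4,8) x cols[0,4) = 4x4
Op 5 cut(1, 1): punch at orig (5,1); cuts so far [(4, 1), (5, 1), (7, 0)]; region rows[4,8) x cols[0,4) = 4x4
Unfold 1 (reflect across v@4): 6 holes -> [(4, 1), (4, 6), (5, 1), (5, 6), (7, 0), (7, 7)]
Unfold 2 (reflect across h@4): 12 holes -> [(0, 0), (0, 7), (2, 1), (2, 6), (3, 1), (3, 6), (4, 1), (4, 6), (5, 1), (5, 6), (7, 0), (7, 7)]
Holes: [(0, 0), (0, 7), (2, 1), (2, 6), (3, 1), (3, 6), (4, 1), (4, 6), (5, 1), (5, 6), (7, 0), (7, 7)]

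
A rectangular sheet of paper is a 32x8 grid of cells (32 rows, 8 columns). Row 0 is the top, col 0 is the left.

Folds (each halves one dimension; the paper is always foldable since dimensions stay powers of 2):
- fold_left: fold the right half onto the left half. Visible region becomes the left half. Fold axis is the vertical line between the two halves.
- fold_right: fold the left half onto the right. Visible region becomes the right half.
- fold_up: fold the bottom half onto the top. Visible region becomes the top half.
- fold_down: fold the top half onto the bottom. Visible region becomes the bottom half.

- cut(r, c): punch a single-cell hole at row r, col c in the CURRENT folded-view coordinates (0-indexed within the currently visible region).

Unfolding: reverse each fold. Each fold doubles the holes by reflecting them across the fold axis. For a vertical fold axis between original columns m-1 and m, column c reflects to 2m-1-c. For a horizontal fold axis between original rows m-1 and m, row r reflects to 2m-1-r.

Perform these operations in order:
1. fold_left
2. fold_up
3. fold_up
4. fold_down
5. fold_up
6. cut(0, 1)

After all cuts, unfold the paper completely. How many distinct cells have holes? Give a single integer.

Answer: 32

Derivation:
Op 1 fold_left: fold axis v@4; visible region now rows[0,32) x cols[0,4) = 32x4
Op 2 fold_up: fold axis h@16; visible region now rows[0,16) x cols[0,4) = 16x4
Op 3 fold_up: fold axis h@8; visible region now rows[0,8) x cols[0,4) = 8x4
Op 4 fold_down: fold axis h@4; visible region now rows[4,8) x cols[0,4) = 4x4
Op 5 fold_up: fold axis h@6; visible region now rows[4,6) x cols[0,4) = 2x4
Op 6 cut(0, 1): punch at orig (4,1); cuts so far [(4, 1)]; region rows[4,6) x cols[0,4) = 2x4
Unfold 1 (reflect across h@6): 2 holes -> [(4, 1), (7, 1)]
Unfold 2 (reflect across h@4): 4 holes -> [(0, 1), (3, 1), (4, 1), (7, 1)]
Unfold 3 (reflect across h@8): 8 holes -> [(0, 1), (3, 1), (4, 1), (7, 1), (8, 1), (11, 1), (12, 1), (15, 1)]
Unfold 4 (reflect across h@16): 16 holes -> [(0, 1), (3, 1), (4, 1), (7, 1), (8, 1), (11, 1), (12, 1), (15, 1), (16, 1), (19, 1), (20, 1), (23, 1), (24, 1), (27, 1), (28, 1), (31, 1)]
Unfold 5 (reflect across v@4): 32 holes -> [(0, 1), (0, 6), (3, 1), (3, 6), (4, 1), (4, 6), (7, 1), (7, 6), (8, 1), (8, 6), (11, 1), (11, 6), (12, 1), (12, 6), (15, 1), (15, 6), (16, 1), (16, 6), (19, 1), (19, 6), (20, 1), (20, 6), (23, 1), (23, 6), (24, 1), (24, 6), (27, 1), (27, 6), (28, 1), (28, 6), (31, 1), (31, 6)]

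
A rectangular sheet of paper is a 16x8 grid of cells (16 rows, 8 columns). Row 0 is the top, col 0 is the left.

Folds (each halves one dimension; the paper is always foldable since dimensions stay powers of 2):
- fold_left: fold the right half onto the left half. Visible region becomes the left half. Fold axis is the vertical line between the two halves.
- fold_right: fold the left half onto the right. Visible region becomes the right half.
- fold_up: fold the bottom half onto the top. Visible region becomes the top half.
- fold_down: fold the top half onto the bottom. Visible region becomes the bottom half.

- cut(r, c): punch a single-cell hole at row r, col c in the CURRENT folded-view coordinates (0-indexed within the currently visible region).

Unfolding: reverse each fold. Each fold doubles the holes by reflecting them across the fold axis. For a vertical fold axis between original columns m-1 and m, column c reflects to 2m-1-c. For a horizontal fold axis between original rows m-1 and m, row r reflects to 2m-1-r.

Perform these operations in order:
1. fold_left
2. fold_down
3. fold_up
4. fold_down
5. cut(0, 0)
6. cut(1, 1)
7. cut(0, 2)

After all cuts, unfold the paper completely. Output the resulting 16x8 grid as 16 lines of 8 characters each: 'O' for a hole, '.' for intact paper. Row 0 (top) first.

Op 1 fold_left: fold axis v@4; visible region now rows[0,16) x cols[0,4) = 16x4
Op 2 fold_down: fold axis h@8; visible region now rows[8,16) x cols[0,4) = 8x4
Op 3 fold_up: fold axis h@12; visible region now rows[8,12) x cols[0,4) = 4x4
Op 4 fold_down: fold axis h@10; visible region now rows[10,12) x cols[0,4) = 2x4
Op 5 cut(0, 0): punch at orig (10,0); cuts so far [(10, 0)]; region rows[10,12) x cols[0,4) = 2x4
Op 6 cut(1, 1): punch at orig (11,1); cuts so far [(10, 0), (11, 1)]; region rows[10,12) x cols[0,4) = 2x4
Op 7 cut(0, 2): punch at orig (10,2); cuts so far [(10, 0), (10, 2), (11, 1)]; region rows[10,12) x cols[0,4) = 2x4
Unfold 1 (reflect across h@10): 6 holes -> [(8, 1), (9, 0), (9, 2), (10, 0), (10, 2), (11, 1)]
Unfold 2 (reflect across h@12): 12 holes -> [(8, 1), (9, 0), (9, 2), (10, 0), (10, 2), (11, 1), (12, 1), (13, 0), (13, 2), (14, 0), (14, 2), (15, 1)]
Unfold 3 (reflect across h@8): 24 holes -> [(0, 1), (1, 0), (1, 2), (2, 0), (2, 2), (3, 1), (4, 1), (5, 0), (5, 2), (6, 0), (6, 2), (7, 1), (8, 1), (9, 0), (9, 2), (10, 0), (10, 2), (11, 1), (12, 1), (13, 0), (13, 2), (14, 0), (14, 2), (15, 1)]
Unfold 4 (reflect across v@4): 48 holes -> [(0, 1), (0, 6), (1, 0), (1, 2), (1, 5), (1, 7), (2, 0), (2, 2), (2, 5), (2, 7), (3, 1), (3, 6), (4, 1), (4, 6), (5, 0), (5, 2), (5, 5), (5, 7), (6, 0), (6, 2), (6, 5), (6, 7), (7, 1), (7, 6), (8, 1), (8, 6), (9, 0), (9, 2), (9, 5), (9, 7), (10, 0), (10, 2), (10, 5), (10, 7), (11, 1), (11, 6), (12, 1), (12, 6), (13, 0), (13, 2), (13, 5), (13, 7), (14, 0), (14, 2), (14, 5), (14, 7), (15, 1), (15, 6)]

Answer: .O....O.
O.O..O.O
O.O..O.O
.O....O.
.O....O.
O.O..O.O
O.O..O.O
.O....O.
.O....O.
O.O..O.O
O.O..O.O
.O....O.
.O....O.
O.O..O.O
O.O..O.O
.O....O.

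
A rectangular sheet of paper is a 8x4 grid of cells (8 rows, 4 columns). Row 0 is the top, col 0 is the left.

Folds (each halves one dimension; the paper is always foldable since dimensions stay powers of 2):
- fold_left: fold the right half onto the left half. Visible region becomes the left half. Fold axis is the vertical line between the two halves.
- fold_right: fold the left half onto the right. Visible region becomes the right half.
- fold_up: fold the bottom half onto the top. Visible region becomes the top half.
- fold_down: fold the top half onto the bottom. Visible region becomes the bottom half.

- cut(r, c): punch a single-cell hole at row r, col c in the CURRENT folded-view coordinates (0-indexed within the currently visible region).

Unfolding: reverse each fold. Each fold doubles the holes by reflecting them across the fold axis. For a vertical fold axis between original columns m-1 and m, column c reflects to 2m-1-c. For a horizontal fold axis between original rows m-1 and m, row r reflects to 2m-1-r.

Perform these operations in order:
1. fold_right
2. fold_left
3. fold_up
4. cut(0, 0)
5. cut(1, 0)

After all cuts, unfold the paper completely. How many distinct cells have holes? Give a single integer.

Op 1 fold_right: fold axis v@2; visible region now rows[0,8) x cols[2,4) = 8x2
Op 2 fold_left: fold axis v@3; visible region now rows[0,8) x cols[2,3) = 8x1
Op 3 fold_up: fold axis h@4; visible region now rows[0,4) x cols[2,3) = 4x1
Op 4 cut(0, 0): punch at orig (0,2); cuts so far [(0, 2)]; region rows[0,4) x cols[2,3) = 4x1
Op 5 cut(1, 0): punch at orig (1,2); cuts so far [(0, 2), (1, 2)]; region rows[0,4) x cols[2,3) = 4x1
Unfold 1 (reflect across h@4): 4 holes -> [(0, 2), (1, 2), (6, 2), (7, 2)]
Unfold 2 (reflect across v@3): 8 holes -> [(0, 2), (0, 3), (1, 2), (1, 3), (6, 2), (6, 3), (7, 2), (7, 3)]
Unfold 3 (reflect across v@2): 16 holes -> [(0, 0), (0, 1), (0, 2), (0, 3), (1, 0), (1, 1), (1, 2), (1, 3), (6, 0), (6, 1), (6, 2), (6, 3), (7, 0), (7, 1), (7, 2), (7, 3)]

Answer: 16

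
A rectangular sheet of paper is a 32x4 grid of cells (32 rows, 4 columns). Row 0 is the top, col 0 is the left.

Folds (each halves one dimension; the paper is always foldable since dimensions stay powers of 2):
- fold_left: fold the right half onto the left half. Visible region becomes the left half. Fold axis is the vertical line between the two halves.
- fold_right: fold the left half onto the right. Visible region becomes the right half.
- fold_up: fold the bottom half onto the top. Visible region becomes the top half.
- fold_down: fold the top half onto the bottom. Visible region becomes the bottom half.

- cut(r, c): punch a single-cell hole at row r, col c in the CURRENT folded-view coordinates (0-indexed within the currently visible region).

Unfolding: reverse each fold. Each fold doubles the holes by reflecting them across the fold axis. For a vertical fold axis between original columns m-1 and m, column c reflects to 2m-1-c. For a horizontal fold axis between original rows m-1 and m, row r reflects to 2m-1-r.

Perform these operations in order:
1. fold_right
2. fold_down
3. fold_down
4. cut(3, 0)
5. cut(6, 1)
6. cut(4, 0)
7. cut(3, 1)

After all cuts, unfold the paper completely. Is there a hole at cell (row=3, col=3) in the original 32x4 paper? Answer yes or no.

Answer: no

Derivation:
Op 1 fold_right: fold axis v@2; visible region now rows[0,32) x cols[2,4) = 32x2
Op 2 fold_down: fold axis h@16; visible region now rows[16,32) x cols[2,4) = 16x2
Op 3 fold_down: fold axis h@24; visible region now rows[24,32) x cols[2,4) = 8x2
Op 4 cut(3, 0): punch at orig (27,2); cuts so far [(27, 2)]; region rows[24,32) x cols[2,4) = 8x2
Op 5 cut(6, 1): punch at orig (30,3); cuts so far [(27, 2), (30, 3)]; region rows[24,32) x cols[2,4) = 8x2
Op 6 cut(4, 0): punch at orig (28,2); cuts so far [(27, 2), (28, 2), (30, 3)]; region rows[24,32) x cols[2,4) = 8x2
Op 7 cut(3, 1): punch at orig (27,3); cuts so far [(27, 2), (27, 3), (28, 2), (30, 3)]; region rows[24,32) x cols[2,4) = 8x2
Unfold 1 (reflect across h@24): 8 holes -> [(17, 3), (19, 2), (20, 2), (20, 3), (27, 2), (27, 3), (28, 2), (30, 3)]
Unfold 2 (reflect across h@16): 16 holes -> [(1, 3), (3, 2), (4, 2), (4, 3), (11, 2), (11, 3), (12, 2), (14, 3), (17, 3), (19, 2), (20, 2), (20, 3), (27, 2), (27, 3), (28, 2), (30, 3)]
Unfold 3 (reflect across v@2): 32 holes -> [(1, 0), (1, 3), (3, 1), (3, 2), (4, 0), (4, 1), (4, 2), (4, 3), (11, 0), (11, 1), (11, 2), (11, 3), (12, 1), (12, 2), (14, 0), (14, 3), (17, 0), (17, 3), (19, 1), (19, 2), (20, 0), (20, 1), (20, 2), (20, 3), (27, 0), (27, 1), (27, 2), (27, 3), (28, 1), (28, 2), (30, 0), (30, 3)]
Holes: [(1, 0), (1, 3), (3, 1), (3, 2), (4, 0), (4, 1), (4, 2), (4, 3), (11, 0), (11, 1), (11, 2), (11, 3), (12, 1), (12, 2), (14, 0), (14, 3), (17, 0), (17, 3), (19, 1), (19, 2), (20, 0), (20, 1), (20, 2), (20, 3), (27, 0), (27, 1), (27, 2), (27, 3), (28, 1), (28, 2), (30, 0), (30, 3)]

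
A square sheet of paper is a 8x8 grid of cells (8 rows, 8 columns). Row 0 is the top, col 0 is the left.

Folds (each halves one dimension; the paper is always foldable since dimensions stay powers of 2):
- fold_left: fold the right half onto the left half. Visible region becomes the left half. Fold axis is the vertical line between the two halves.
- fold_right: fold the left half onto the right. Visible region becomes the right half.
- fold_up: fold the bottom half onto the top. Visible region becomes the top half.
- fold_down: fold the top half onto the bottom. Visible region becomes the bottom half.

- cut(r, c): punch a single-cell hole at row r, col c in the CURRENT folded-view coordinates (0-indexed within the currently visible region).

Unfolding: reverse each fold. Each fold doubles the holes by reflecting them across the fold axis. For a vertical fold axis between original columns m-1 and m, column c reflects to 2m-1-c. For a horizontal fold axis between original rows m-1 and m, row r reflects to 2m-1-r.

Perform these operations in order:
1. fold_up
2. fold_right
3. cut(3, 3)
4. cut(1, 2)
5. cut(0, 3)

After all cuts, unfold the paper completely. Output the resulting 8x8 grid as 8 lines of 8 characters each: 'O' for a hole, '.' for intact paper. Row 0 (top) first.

Op 1 fold_up: fold axis h@4; visible region now rows[0,4) x cols[0,8) = 4x8
Op 2 fold_right: fold axis v@4; visible region now rows[0,4) x cols[4,8) = 4x4
Op 3 cut(3, 3): punch at orig (3,7); cuts so far [(3, 7)]; region rows[0,4) x cols[4,8) = 4x4
Op 4 cut(1, 2): punch at orig (1,6); cuts so far [(1, 6), (3, 7)]; region rows[0,4) x cols[4,8) = 4x4
Op 5 cut(0, 3): punch at orig (0,7); cuts so far [(0, 7), (1, 6), (3, 7)]; region rows[0,4) x cols[4,8) = 4x4
Unfold 1 (reflect across v@4): 6 holes -> [(0, 0), (0, 7), (1, 1), (1, 6), (3, 0), (3, 7)]
Unfold 2 (reflect across h@4): 12 holes -> [(0, 0), (0, 7), (1, 1), (1, 6), (3, 0), (3, 7), (4, 0), (4, 7), (6, 1), (6, 6), (7, 0), (7, 7)]

Answer: O......O
.O....O.
........
O......O
O......O
........
.O....O.
O......O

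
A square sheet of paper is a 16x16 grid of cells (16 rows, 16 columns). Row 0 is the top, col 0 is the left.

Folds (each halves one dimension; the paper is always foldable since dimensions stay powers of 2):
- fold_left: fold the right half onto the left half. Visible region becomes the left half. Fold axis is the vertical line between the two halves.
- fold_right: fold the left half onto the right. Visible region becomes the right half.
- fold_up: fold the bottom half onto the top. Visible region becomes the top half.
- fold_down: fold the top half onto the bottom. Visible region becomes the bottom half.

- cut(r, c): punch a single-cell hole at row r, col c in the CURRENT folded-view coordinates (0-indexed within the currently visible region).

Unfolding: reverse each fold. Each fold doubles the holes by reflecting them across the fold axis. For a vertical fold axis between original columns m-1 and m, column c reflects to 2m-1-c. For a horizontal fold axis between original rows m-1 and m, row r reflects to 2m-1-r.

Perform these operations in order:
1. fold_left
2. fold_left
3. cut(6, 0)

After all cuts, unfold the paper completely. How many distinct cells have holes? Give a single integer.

Answer: 4

Derivation:
Op 1 fold_left: fold axis v@8; visible region now rows[0,16) x cols[0,8) = 16x8
Op 2 fold_left: fold axis v@4; visible region now rows[0,16) x cols[0,4) = 16x4
Op 3 cut(6, 0): punch at orig (6,0); cuts so far [(6, 0)]; region rows[0,16) x cols[0,4) = 16x4
Unfold 1 (reflect across v@4): 2 holes -> [(6, 0), (6, 7)]
Unfold 2 (reflect across v@8): 4 holes -> [(6, 0), (6, 7), (6, 8), (6, 15)]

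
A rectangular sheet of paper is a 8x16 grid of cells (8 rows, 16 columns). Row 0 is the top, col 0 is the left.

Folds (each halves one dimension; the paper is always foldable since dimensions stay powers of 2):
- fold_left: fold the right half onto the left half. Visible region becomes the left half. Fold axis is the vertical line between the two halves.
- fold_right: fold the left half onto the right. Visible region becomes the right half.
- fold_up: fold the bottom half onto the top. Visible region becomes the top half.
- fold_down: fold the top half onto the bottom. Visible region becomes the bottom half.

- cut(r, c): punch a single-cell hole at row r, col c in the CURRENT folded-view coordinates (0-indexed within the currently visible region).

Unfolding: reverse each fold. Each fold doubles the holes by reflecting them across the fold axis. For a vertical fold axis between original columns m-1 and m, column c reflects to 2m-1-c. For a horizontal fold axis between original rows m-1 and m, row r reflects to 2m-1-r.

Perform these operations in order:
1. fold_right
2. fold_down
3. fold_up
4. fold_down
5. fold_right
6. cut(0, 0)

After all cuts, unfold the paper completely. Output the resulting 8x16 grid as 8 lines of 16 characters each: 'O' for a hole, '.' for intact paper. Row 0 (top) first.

Op 1 fold_right: fold axis v@8; visible region now rows[0,8) x cols[8,16) = 8x8
Op 2 fold_down: fold axis h@4; visible region now rows[4,8) x cols[8,16) = 4x8
Op 3 fold_up: fold axis h@6; visible region now rows[4,6) x cols[8,16) = 2x8
Op 4 fold_down: fold axis h@5; visible region now rows[5,6) x cols[8,16) = 1x8
Op 5 fold_right: fold axis v@12; visible region now rows[5,6) x cols[12,16) = 1x4
Op 6 cut(0, 0): punch at orig (5,12); cuts so far [(5, 12)]; region rows[5,6) x cols[12,16) = 1x4
Unfold 1 (reflect across v@12): 2 holes -> [(5, 11), (5, 12)]
Unfold 2 (reflect across h@5): 4 holes -> [(4, 11), (4, 12), (5, 11), (5, 12)]
Unfold 3 (reflect across h@6): 8 holes -> [(4, 11), (4, 12), (5, 11), (5, 12), (6, 11), (6, 12), (7, 11), (7, 12)]
Unfold 4 (reflect across h@4): 16 holes -> [(0, 11), (0, 12), (1, 11), (1, 12), (2, 11), (2, 12), (3, 11), (3, 12), (4, 11), (4, 12), (5, 11), (5, 12), (6, 11), (6, 12), (7, 11), (7, 12)]
Unfold 5 (reflect across v@8): 32 holes -> [(0, 3), (0, 4), (0, 11), (0, 12), (1, 3), (1, 4), (1, 11), (1, 12), (2, 3), (2, 4), (2, 11), (2, 12), (3, 3), (3, 4), (3, 11), (3, 12), (4, 3), (4, 4), (4, 11), (4, 12), (5, 3), (5, 4), (5, 11), (5, 12), (6, 3), (6, 4), (6, 11), (6, 12), (7, 3), (7, 4), (7, 11), (7, 12)]

Answer: ...OO......OO...
...OO......OO...
...OO......OO...
...OO......OO...
...OO......OO...
...OO......OO...
...OO......OO...
...OO......OO...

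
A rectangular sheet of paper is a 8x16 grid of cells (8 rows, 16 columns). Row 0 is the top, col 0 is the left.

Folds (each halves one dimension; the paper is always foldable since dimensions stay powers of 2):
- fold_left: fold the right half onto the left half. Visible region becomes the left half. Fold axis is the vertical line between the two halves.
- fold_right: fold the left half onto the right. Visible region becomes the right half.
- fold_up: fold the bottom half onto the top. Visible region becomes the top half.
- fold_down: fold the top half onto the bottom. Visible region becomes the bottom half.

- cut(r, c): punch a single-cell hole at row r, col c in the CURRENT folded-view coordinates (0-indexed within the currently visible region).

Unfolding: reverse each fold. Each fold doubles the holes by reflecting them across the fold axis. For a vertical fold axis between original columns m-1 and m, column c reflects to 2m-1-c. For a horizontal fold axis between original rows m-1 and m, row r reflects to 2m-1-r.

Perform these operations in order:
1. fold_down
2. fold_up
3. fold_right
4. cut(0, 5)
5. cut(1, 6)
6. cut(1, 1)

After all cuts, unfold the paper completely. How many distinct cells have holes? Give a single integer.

Answer: 24

Derivation:
Op 1 fold_down: fold axis h@4; visible region now rows[4,8) x cols[0,16) = 4x16
Op 2 fold_up: fold axis h@6; visible region now rows[4,6) x cols[0,16) = 2x16
Op 3 fold_right: fold axis v@8; visible region now rows[4,6) x cols[8,16) = 2x8
Op 4 cut(0, 5): punch at orig (4,13); cuts so far [(4, 13)]; region rows[4,6) x cols[8,16) = 2x8
Op 5 cut(1, 6): punch at orig (5,14); cuts so far [(4, 13), (5, 14)]; region rows[4,6) x cols[8,16) = 2x8
Op 6 cut(1, 1): punch at orig (5,9); cuts so far [(4, 13), (5, 9), (5, 14)]; region rows[4,6) x cols[8,16) = 2x8
Unfold 1 (reflect across v@8): 6 holes -> [(4, 2), (4, 13), (5, 1), (5, 6), (5, 9), (5, 14)]
Unfold 2 (reflect across h@6): 12 holes -> [(4, 2), (4, 13), (5, 1), (5, 6), (5, 9), (5, 14), (6, 1), (6, 6), (6, 9), (6, 14), (7, 2), (7, 13)]
Unfold 3 (reflect across h@4): 24 holes -> [(0, 2), (0, 13), (1, 1), (1, 6), (1, 9), (1, 14), (2, 1), (2, 6), (2, 9), (2, 14), (3, 2), (3, 13), (4, 2), (4, 13), (5, 1), (5, 6), (5, 9), (5, 14), (6, 1), (6, 6), (6, 9), (6, 14), (7, 2), (7, 13)]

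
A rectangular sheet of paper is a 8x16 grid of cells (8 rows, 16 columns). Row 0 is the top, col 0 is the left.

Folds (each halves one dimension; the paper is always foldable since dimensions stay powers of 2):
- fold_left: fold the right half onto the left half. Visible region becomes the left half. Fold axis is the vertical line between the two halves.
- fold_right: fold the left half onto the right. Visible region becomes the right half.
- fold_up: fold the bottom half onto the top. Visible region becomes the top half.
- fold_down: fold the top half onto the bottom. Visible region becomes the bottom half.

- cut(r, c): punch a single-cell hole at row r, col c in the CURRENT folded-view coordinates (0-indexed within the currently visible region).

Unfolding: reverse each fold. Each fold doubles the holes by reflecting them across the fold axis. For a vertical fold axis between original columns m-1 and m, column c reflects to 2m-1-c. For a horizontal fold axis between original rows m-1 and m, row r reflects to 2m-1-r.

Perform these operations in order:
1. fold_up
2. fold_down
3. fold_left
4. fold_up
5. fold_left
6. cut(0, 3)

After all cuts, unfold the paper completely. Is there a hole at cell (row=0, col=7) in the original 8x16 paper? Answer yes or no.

Answer: no

Derivation:
Op 1 fold_up: fold axis h@4; visible region now rows[0,4) x cols[0,16) = 4x16
Op 2 fold_down: fold axis h@2; visible region now rows[2,4) x cols[0,16) = 2x16
Op 3 fold_left: fold axis v@8; visible region now rows[2,4) x cols[0,8) = 2x8
Op 4 fold_up: fold axis h@3; visible region now rows[2,3) x cols[0,8) = 1x8
Op 5 fold_left: fold axis v@4; visible region now rows[2,3) x cols[0,4) = 1x4
Op 6 cut(0, 3): punch at orig (2,3); cuts so far [(2, 3)]; region rows[2,3) x cols[0,4) = 1x4
Unfold 1 (reflect across v@4): 2 holes -> [(2, 3), (2, 4)]
Unfold 2 (reflect across h@3): 4 holes -> [(2, 3), (2, 4), (3, 3), (3, 4)]
Unfold 3 (reflect across v@8): 8 holes -> [(2, 3), (2, 4), (2, 11), (2, 12), (3, 3), (3, 4), (3, 11), (3, 12)]
Unfold 4 (reflect across h@2): 16 holes -> [(0, 3), (0, 4), (0, 11), (0, 12), (1, 3), (1, 4), (1, 11), (1, 12), (2, 3), (2, 4), (2, 11), (2, 12), (3, 3), (3, 4), (3, 11), (3, 12)]
Unfold 5 (reflect across h@4): 32 holes -> [(0, 3), (0, 4), (0, 11), (0, 12), (1, 3), (1, 4), (1, 11), (1, 12), (2, 3), (2, 4), (2, 11), (2, 12), (3, 3), (3, 4), (3, 11), (3, 12), (4, 3), (4, 4), (4, 11), (4, 12), (5, 3), (5, 4), (5, 11), (5, 12), (6, 3), (6, 4), (6, 11), (6, 12), (7, 3), (7, 4), (7, 11), (7, 12)]
Holes: [(0, 3), (0, 4), (0, 11), (0, 12), (1, 3), (1, 4), (1, 11), (1, 12), (2, 3), (2, 4), (2, 11), (2, 12), (3, 3), (3, 4), (3, 11), (3, 12), (4, 3), (4, 4), (4, 11), (4, 12), (5, 3), (5, 4), (5, 11), (5, 12), (6, 3), (6, 4), (6, 11), (6, 12), (7, 3), (7, 4), (7, 11), (7, 12)]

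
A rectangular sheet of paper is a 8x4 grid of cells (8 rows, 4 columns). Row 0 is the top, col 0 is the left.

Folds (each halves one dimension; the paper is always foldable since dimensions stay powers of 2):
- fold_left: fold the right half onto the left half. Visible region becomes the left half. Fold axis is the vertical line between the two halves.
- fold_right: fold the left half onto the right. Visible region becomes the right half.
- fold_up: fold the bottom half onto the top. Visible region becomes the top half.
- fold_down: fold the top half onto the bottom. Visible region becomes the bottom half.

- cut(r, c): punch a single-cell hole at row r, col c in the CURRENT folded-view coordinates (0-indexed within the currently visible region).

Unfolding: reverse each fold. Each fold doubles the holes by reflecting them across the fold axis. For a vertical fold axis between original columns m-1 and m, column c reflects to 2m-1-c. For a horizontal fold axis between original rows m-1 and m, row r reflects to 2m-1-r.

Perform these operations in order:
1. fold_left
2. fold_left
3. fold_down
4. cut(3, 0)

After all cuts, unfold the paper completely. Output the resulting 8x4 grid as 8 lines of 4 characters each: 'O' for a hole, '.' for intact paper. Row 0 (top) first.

Op 1 fold_left: fold axis v@2; visible region now rows[0,8) x cols[0,2) = 8x2
Op 2 fold_left: fold axis v@1; visible region now rows[0,8) x cols[0,1) = 8x1
Op 3 fold_down: fold axis h@4; visible region now rows[4,8) x cols[0,1) = 4x1
Op 4 cut(3, 0): punch at orig (7,0); cuts so far [(7, 0)]; region rows[4,8) x cols[0,1) = 4x1
Unfold 1 (reflect across h@4): 2 holes -> [(0, 0), (7, 0)]
Unfold 2 (reflect across v@1): 4 holes -> [(0, 0), (0, 1), (7, 0), (7, 1)]
Unfold 3 (reflect across v@2): 8 holes -> [(0, 0), (0, 1), (0, 2), (0, 3), (7, 0), (7, 1), (7, 2), (7, 3)]

Answer: OOOO
....
....
....
....
....
....
OOOO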